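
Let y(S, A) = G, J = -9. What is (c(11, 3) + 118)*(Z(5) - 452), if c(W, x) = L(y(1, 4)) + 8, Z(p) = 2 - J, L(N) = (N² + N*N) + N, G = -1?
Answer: -56007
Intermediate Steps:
y(S, A) = -1
L(N) = N + 2*N² (L(N) = (N² + N²) + N = 2*N² + N = N + 2*N²)
Z(p) = 11 (Z(p) = 2 - 1*(-9) = 2 + 9 = 11)
c(W, x) = 9 (c(W, x) = -(1 + 2*(-1)) + 8 = -(1 - 2) + 8 = -1*(-1) + 8 = 1 + 8 = 9)
(c(11, 3) + 118)*(Z(5) - 452) = (9 + 118)*(11 - 452) = 127*(-441) = -56007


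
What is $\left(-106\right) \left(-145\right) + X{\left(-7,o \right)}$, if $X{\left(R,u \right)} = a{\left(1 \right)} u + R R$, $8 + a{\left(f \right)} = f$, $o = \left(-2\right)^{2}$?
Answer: $15391$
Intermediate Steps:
$o = 4$
$a{\left(f \right)} = -8 + f$
$X{\left(R,u \right)} = R^{2} - 7 u$ ($X{\left(R,u \right)} = \left(-8 + 1\right) u + R R = - 7 u + R^{2} = R^{2} - 7 u$)
$\left(-106\right) \left(-145\right) + X{\left(-7,o \right)} = \left(-106\right) \left(-145\right) + \left(\left(-7\right)^{2} - 28\right) = 15370 + \left(49 - 28\right) = 15370 + 21 = 15391$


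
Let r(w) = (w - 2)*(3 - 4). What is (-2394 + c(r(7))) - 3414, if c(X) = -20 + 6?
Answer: -5822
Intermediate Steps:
r(w) = 2 - w (r(w) = (-2 + w)*(-1) = 2 - w)
c(X) = -14
(-2394 + c(r(7))) - 3414 = (-2394 - 14) - 3414 = -2408 - 3414 = -5822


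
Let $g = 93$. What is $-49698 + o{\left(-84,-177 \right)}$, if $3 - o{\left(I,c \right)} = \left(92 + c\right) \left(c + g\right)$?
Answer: $-56835$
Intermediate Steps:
$o{\left(I,c \right)} = 3 - \left(92 + c\right) \left(93 + c\right)$ ($o{\left(I,c \right)} = 3 - \left(92 + c\right) \left(c + 93\right) = 3 - \left(92 + c\right) \left(93 + c\right)$)
$-49698 + o{\left(-84,-177 \right)} = -49698 - 7137 = -56835$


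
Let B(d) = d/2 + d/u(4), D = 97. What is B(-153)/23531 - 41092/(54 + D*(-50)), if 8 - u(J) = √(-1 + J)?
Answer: 29477418067/3442067618 - 153*√3/1435391 ≈ 8.5637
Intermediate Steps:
u(J) = 8 - √(-1 + J)
B(d) = d/2 + d/(8 - √3) (B(d) = d/2 + d/(8 - √(-1 + 4)) = d*(½) + d/(8 - √3) = d/2 + d/(8 - √3))
B(-153)/23531 - 41092/(54 + D*(-50)) = ((77/122)*(-153) + (1/61)*(-153)*√3)/23531 - 41092/(54 + 97*(-50)) = (-11781/122 - 153*√3/61)*(1/23531) - 41092/(54 - 4850) = (-11781/2870782 - 153*√3/1435391) - 41092/(-4796) = (-11781/2870782 - 153*√3/1435391) - 41092*(-1/4796) = (-11781/2870782 - 153*√3/1435391) + 10273/1199 = 29477418067/3442067618 - 153*√3/1435391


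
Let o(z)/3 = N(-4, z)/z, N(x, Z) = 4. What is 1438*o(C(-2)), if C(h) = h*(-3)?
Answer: 2876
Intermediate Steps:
C(h) = -3*h
o(z) = 12/z (o(z) = 3*(4/z) = 12/z)
1438*o(C(-2)) = 1438*(12/((-3*(-2)))) = 1438*(12/6) = 1438*(12*(⅙)) = 1438*2 = 2876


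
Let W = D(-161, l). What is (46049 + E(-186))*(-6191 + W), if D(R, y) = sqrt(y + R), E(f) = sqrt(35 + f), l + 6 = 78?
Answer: -(6191 - I*sqrt(89))*(46049 + I*sqrt(151)) ≈ -2.8509e+8 + 3.5835e+5*I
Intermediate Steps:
l = 72 (l = -6 + 78 = 72)
D(R, y) = sqrt(R + y)
W = I*sqrt(89) (W = sqrt(-161 + 72) = sqrt(-89) = I*sqrt(89) ≈ 9.434*I)
(46049 + E(-186))*(-6191 + W) = (46049 + sqrt(35 - 186))*(-6191 + I*sqrt(89)) = (46049 + sqrt(-151))*(-6191 + I*sqrt(89)) = (46049 + I*sqrt(151))*(-6191 + I*sqrt(89)) = (-6191 + I*sqrt(89))*(46049 + I*sqrt(151))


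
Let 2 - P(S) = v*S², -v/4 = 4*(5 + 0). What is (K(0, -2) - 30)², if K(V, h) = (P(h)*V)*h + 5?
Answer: 625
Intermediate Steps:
v = -80 (v = -16*(5 + 0) = -16*5 = -4*20 = -80)
P(S) = 2 + 80*S² (P(S) = 2 - (-80)*S² = 2 + 80*S²)
K(V, h) = 5 + V*h*(2 + 80*h²) (K(V, h) = ((2 + 80*h²)*V)*h + 5 = (V*(2 + 80*h²))*h + 5 = V*h*(2 + 80*h²) + 5 = 5 + V*h*(2 + 80*h²))
(K(0, -2) - 30)² = ((5 + 2*0*(-2)*(1 + 40*(-2)²)) - 30)² = ((5 + 2*0*(-2)*(1 + 40*4)) - 30)² = ((5 + 2*0*(-2)*(1 + 160)) - 30)² = ((5 + 2*0*(-2)*161) - 30)² = ((5 + 0) - 30)² = (5 - 30)² = (-25)² = 625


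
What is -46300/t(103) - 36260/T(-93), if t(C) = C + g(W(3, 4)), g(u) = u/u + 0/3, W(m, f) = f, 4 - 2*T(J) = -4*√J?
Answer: 5*(-2315*√93 + 96591*I)/(26*(√93 - I)) ≈ -638.06 + 1860.0*I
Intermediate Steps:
T(J) = 2 + 2*√J (T(J) = 2 - (-2)*√J = 2 + 2*√J)
g(u) = 1 (g(u) = 1 + 0*(⅓) = 1 + 0 = 1)
t(C) = 1 + C (t(C) = C + 1 = 1 + C)
-46300/t(103) - 36260/T(-93) = -46300/(1 + 103) - 36260/(2 + 2*√(-93)) = -46300/104 - 36260/(2 + 2*(I*√93)) = -46300*1/104 - 36260/(2 + 2*I*√93) = -11575/26 - 36260/(2 + 2*I*√93)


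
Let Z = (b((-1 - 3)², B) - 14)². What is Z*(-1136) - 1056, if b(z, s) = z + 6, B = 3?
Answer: -73760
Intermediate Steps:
b(z, s) = 6 + z
Z = 64 (Z = ((6 + (-1 - 3)²) - 14)² = ((6 + (-4)²) - 14)² = ((6 + 16) - 14)² = (22 - 14)² = 8² = 64)
Z*(-1136) - 1056 = 64*(-1136) - 1056 = -72704 - 1056 = -73760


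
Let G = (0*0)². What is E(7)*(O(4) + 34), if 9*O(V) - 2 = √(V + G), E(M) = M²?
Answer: 15190/9 ≈ 1687.8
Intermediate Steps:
G = 0 (G = 0² = 0)
O(V) = 2/9 + √V/9 (O(V) = 2/9 + √(V + 0)/9 = 2/9 + √V/9)
E(7)*(O(4) + 34) = 7²*((2/9 + √4/9) + 34) = 49*((2/9 + (⅑)*2) + 34) = 49*((2/9 + 2/9) + 34) = 49*(4/9 + 34) = 49*(310/9) = 15190/9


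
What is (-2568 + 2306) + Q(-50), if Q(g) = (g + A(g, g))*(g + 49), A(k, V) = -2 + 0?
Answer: -210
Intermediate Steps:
A(k, V) = -2
Q(g) = (-2 + g)*(49 + g) (Q(g) = (g - 2)*(g + 49) = (-2 + g)*(49 + g))
(-2568 + 2306) + Q(-50) = (-2568 + 2306) + (-98 + (-50)**2 + 47*(-50)) = -262 + (-98 + 2500 - 2350) = -262 + 52 = -210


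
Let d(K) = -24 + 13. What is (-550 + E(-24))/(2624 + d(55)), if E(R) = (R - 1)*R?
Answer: 50/2613 ≈ 0.019135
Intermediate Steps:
d(K) = -11
E(R) = R*(-1 + R) (E(R) = (-1 + R)*R = R*(-1 + R))
(-550 + E(-24))/(2624 + d(55)) = (-550 - 24*(-1 - 24))/(2624 - 11) = (-550 - 24*(-25))/2613 = (-550 + 600)*(1/2613) = 50*(1/2613) = 50/2613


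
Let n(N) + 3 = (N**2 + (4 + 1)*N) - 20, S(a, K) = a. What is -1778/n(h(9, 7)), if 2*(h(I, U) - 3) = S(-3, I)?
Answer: 7112/53 ≈ 134.19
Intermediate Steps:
h(I, U) = 3/2 (h(I, U) = 3 + (1/2)*(-3) = 3 - 3/2 = 3/2)
n(N) = -23 + N**2 + 5*N (n(N) = -3 + ((N**2 + (4 + 1)*N) - 20) = -3 + ((N**2 + 5*N) - 20) = -3 + (-20 + N**2 + 5*N) = -23 + N**2 + 5*N)
-1778/n(h(9, 7)) = -1778/(-23 + (3/2)**2 + 5*(3/2)) = -1778/(-23 + 9/4 + 15/2) = -1778/(-53/4) = -1778*(-4/53) = 7112/53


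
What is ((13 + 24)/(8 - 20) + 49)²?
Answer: 303601/144 ≈ 2108.3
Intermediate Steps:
((13 + 24)/(8 - 20) + 49)² = (37/(-12) + 49)² = (37*(-1/12) + 49)² = (-37/12 + 49)² = (551/12)² = 303601/144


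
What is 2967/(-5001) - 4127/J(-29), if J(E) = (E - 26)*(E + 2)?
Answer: -8348374/2475495 ≈ -3.3724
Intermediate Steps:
J(E) = (-26 + E)*(2 + E)
2967/(-5001) - 4127/J(-29) = 2967/(-5001) - 4127/(-52 + (-29)**2 - 24*(-29)) = 2967*(-1/5001) - 4127/(-52 + 841 + 696) = -989/1667 - 4127/1485 = -8348374/2475495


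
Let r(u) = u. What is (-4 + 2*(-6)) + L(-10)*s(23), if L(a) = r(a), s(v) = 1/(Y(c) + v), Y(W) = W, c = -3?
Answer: -33/2 ≈ -16.500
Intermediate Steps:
s(v) = 1/(-3 + v)
L(a) = a
(-4 + 2*(-6)) + L(-10)*s(23) = (-4 + 2*(-6)) - 10/(-3 + 23) = (-4 - 12) - 10/20 = -16 - 10*1/20 = -16 - 1/2 = -33/2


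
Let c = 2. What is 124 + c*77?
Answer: 278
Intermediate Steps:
124 + c*77 = 124 + 2*77 = 124 + 154 = 278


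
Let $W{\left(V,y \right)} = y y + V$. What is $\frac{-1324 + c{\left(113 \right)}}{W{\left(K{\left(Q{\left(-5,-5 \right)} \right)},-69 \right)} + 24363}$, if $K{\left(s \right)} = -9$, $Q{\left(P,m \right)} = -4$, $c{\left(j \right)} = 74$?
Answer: $- \frac{250}{5823} \approx -0.042933$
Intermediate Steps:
$W{\left(V,y \right)} = V + y^{2}$ ($W{\left(V,y \right)} = y^{2} + V = V + y^{2}$)
$\frac{-1324 + c{\left(113 \right)}}{W{\left(K{\left(Q{\left(-5,-5 \right)} \right)},-69 \right)} + 24363} = \frac{-1324 + 74}{\left(-9 + \left(-69\right)^{2}\right) + 24363} = - \frac{1250}{\left(-9 + 4761\right) + 24363} = - \frac{1250}{4752 + 24363} = - \frac{1250}{29115} = \left(-1250\right) \frac{1}{29115} = - \frac{250}{5823}$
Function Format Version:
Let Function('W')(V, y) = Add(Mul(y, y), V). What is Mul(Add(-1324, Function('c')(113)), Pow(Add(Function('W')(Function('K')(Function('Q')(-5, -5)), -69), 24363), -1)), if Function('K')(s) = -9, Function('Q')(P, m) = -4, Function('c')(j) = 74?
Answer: Rational(-250, 5823) ≈ -0.042933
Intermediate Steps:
Function('W')(V, y) = Add(V, Pow(y, 2)) (Function('W')(V, y) = Add(Pow(y, 2), V) = Add(V, Pow(y, 2)))
Mul(Add(-1324, Function('c')(113)), Pow(Add(Function('W')(Function('K')(Function('Q')(-5, -5)), -69), 24363), -1)) = Mul(Add(-1324, 74), Pow(Add(Add(-9, Pow(-69, 2)), 24363), -1)) = Mul(-1250, Pow(Add(Add(-9, 4761), 24363), -1)) = Mul(-1250, Pow(Add(4752, 24363), -1)) = Mul(-1250, Pow(29115, -1)) = Mul(-1250, Rational(1, 29115)) = Rational(-250, 5823)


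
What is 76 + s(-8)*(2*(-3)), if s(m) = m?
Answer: 124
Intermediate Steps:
76 + s(-8)*(2*(-3)) = 76 - 16*(-3) = 76 - 8*(-6) = 76 + 48 = 124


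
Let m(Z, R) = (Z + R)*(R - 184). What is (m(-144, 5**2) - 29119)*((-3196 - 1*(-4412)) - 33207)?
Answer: 326244218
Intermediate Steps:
m(Z, R) = (-184 + R)*(R + Z) (m(Z, R) = (R + Z)*(-184 + R) = (-184 + R)*(R + Z))
(m(-144, 5**2) - 29119)*((-3196 - 1*(-4412)) - 33207) = (((5**2)**2 - 184*5**2 - 184*(-144) + 5**2*(-144)) - 29119)*((-3196 - 1*(-4412)) - 33207) = ((25**2 - 184*25 + 26496 + 25*(-144)) - 29119)*((-3196 + 4412) - 33207) = ((625 - 4600 + 26496 - 3600) - 29119)*(1216 - 33207) = (18921 - 29119)*(-31991) = -10198*(-31991) = 326244218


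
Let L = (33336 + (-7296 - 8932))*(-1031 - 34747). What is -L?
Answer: 612090024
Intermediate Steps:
L = -612090024 (L = (33336 - 16228)*(-35778) = 17108*(-35778) = -612090024)
-L = -1*(-612090024) = 612090024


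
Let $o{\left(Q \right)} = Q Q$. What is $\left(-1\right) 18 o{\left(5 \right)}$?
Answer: $-450$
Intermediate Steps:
$o{\left(Q \right)} = Q^{2}$
$\left(-1\right) 18 o{\left(5 \right)} = \left(-1\right) 18 \cdot 5^{2} = \left(-18\right) 25 = -450$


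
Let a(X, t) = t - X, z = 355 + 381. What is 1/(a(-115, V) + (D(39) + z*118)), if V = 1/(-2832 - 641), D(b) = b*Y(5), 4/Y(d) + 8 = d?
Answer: 3473/301841902 ≈ 1.1506e-5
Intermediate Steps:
Y(d) = 4/(-8 + d)
D(b) = -4*b/3 (D(b) = b*(4/(-8 + 5)) = b*(4/(-3)) = b*(4*(-⅓)) = b*(-4/3) = -4*b/3)
V = -1/3473 (V = 1/(-3473) = -1/3473 ≈ -0.00028794)
z = 736
1/(a(-115, V) + (D(39) + z*118)) = 1/((-1/3473 - 1*(-115)) + (-4/3*39 + 736*118)) = 1/((-1/3473 + 115) + (-52 + 86848)) = 1/(399394/3473 + 86796) = 1/(301841902/3473) = 3473/301841902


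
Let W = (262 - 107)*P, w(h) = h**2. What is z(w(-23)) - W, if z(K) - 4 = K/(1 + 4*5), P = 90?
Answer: -292337/21 ≈ -13921.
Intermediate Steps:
z(K) = 4 + K/21 (z(K) = 4 + K/(1 + 4*5) = 4 + K/(1 + 20) = 4 + K/21)
W = 13950 (W = (262 - 107)*90 = 155*90 = 13950)
z(w(-23)) - W = (4 + (1/21)*(-23)**2) - 1*13950 = (4 + (1/21)*529) - 13950 = (4 + 529/21) - 13950 = 613/21 - 13950 = -292337/21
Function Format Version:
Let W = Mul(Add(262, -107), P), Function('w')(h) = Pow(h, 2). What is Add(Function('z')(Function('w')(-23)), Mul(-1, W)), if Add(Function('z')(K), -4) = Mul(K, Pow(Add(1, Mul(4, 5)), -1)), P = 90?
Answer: Rational(-292337, 21) ≈ -13921.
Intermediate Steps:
Function('z')(K) = Add(4, Mul(Rational(1, 21), K)) (Function('z')(K) = Add(4, Mul(K, Pow(Add(1, Mul(4, 5)), -1))) = Add(4, Mul(K, Pow(Add(1, 20), -1))) = Add(4, Mul(K, Pow(21, -1))) = Add(4, Mul(K, Rational(1, 21))) = Add(4, Mul(Rational(1, 21), K)))
W = 13950 (W = Mul(Add(262, -107), 90) = Mul(155, 90) = 13950)
Add(Function('z')(Function('w')(-23)), Mul(-1, W)) = Add(Add(4, Mul(Rational(1, 21), Pow(-23, 2))), Mul(-1, 13950)) = Add(Add(4, Mul(Rational(1, 21), 529)), -13950) = Add(Add(4, Rational(529, 21)), -13950) = Add(Rational(613, 21), -13950) = Rational(-292337, 21)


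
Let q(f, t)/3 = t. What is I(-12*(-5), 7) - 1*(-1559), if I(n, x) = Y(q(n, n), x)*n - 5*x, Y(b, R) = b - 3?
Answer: 12144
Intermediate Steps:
q(f, t) = 3*t
Y(b, R) = -3 + b
I(n, x) = -5*x + n*(-3 + 3*n) (I(n, x) = (-3 + 3*n)*n - 5*x = n*(-3 + 3*n) - 5*x = -5*x + n*(-3 + 3*n))
I(-12*(-5), 7) - 1*(-1559) = (-5*7 + 3*(-12*(-5))*(-1 - 12*(-5))) - 1*(-1559) = (-35 + 3*60*(-1 + 60)) + 1559 = (-35 + 3*60*59) + 1559 = (-35 + 10620) + 1559 = 10585 + 1559 = 12144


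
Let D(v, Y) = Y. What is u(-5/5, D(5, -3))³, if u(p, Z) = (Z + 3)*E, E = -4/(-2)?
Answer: 0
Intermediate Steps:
E = 2 (E = -½*(-4) = 2)
u(p, Z) = 6 + 2*Z (u(p, Z) = (Z + 3)*2 = (3 + Z)*2 = 6 + 2*Z)
u(-5/5, D(5, -3))³ = (6 + 2*(-3))³ = (6 - 6)³ = 0³ = 0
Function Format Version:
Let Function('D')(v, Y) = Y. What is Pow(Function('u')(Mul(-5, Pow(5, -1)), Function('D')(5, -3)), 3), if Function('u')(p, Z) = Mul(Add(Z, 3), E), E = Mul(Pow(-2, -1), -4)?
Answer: 0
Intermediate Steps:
E = 2 (E = Mul(Rational(-1, 2), -4) = 2)
Function('u')(p, Z) = Add(6, Mul(2, Z)) (Function('u')(p, Z) = Mul(Add(Z, 3), 2) = Mul(Add(3, Z), 2) = Add(6, Mul(2, Z)))
Pow(Function('u')(Mul(-5, Pow(5, -1)), Function('D')(5, -3)), 3) = Pow(Add(6, Mul(2, -3)), 3) = Pow(Add(6, -6), 3) = Pow(0, 3) = 0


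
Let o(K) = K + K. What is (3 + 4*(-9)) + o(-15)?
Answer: -63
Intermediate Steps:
o(K) = 2*K
(3 + 4*(-9)) + o(-15) = (3 + 4*(-9)) + 2*(-15) = (3 - 36) - 30 = -33 - 30 = -63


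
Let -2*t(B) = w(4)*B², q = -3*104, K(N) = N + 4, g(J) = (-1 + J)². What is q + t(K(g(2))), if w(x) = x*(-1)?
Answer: -262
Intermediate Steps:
K(N) = 4 + N
w(x) = -x
q = -312
t(B) = 2*B² (t(B) = -(-1*4)*B²/2 = -(-2)*B² = 2*B²)
q + t(K(g(2))) = -312 + 2*(4 + (-1 + 2)²)² = -312 + 2*(4 + 1²)² = -312 + 2*(4 + 1)² = -312 + 2*5² = -312 + 2*25 = -312 + 50 = -262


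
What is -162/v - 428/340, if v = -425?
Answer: -373/425 ≈ -0.87765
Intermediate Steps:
-162/v - 428/340 = -162/(-425) - 428/340 = -162*(-1/425) - 428*1/340 = 162/425 - 107/85 = -373/425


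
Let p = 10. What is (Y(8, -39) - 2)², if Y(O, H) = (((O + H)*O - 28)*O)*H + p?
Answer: 7416654400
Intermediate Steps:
Y(O, H) = 10 + H*O*(-28 + O*(H + O)) (Y(O, H) = (((O + H)*O - 28)*O)*H + 10 = (((H + O)*O - 28)*O)*H + 10 = ((O*(H + O) - 28)*O)*H + 10 = ((-28 + O*(H + O))*O)*H + 10 = (O*(-28 + O*(H + O)))*H + 10 = H*O*(-28 + O*(H + O)) + 10 = 10 + H*O*(-28 + O*(H + O)))
(Y(8, -39) - 2)² = ((10 - 39*8³ + (-39)²*8² - 28*(-39)*8) - 2)² = ((10 - 39*512 + 1521*64 + 8736) - 2)² = ((10 - 19968 + 97344 + 8736) - 2)² = (86122 - 2)² = 86120² = 7416654400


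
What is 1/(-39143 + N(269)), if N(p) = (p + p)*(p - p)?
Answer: -1/39143 ≈ -2.5547e-5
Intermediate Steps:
N(p) = 0 (N(p) = (2*p)*0 = 0)
1/(-39143 + N(269)) = 1/(-39143 + 0) = 1/(-39143) = -1/39143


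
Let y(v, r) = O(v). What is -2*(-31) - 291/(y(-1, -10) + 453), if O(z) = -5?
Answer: 27485/448 ≈ 61.350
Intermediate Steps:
y(v, r) = -5
-2*(-31) - 291/(y(-1, -10) + 453) = -2*(-31) - 291/(-5 + 453) = 62 - 291/448 = 27485/448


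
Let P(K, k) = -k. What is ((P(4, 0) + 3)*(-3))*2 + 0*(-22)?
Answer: -18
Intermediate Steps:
((P(4, 0) + 3)*(-3))*2 + 0*(-22) = ((-1*0 + 3)*(-3))*2 + 0*(-22) = ((0 + 3)*(-3))*2 + 0 = (3*(-3))*2 + 0 = -9*2 + 0 = -18 + 0 = -18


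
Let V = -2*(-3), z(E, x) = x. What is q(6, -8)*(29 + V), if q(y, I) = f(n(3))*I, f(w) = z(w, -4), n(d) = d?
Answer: 1120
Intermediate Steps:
V = 6
f(w) = -4
q(y, I) = -4*I
q(6, -8)*(29 + V) = (-4*(-8))*(29 + 6) = 32*35 = 1120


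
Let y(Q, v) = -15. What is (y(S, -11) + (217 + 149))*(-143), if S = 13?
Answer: -50193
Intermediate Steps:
(y(S, -11) + (217 + 149))*(-143) = (-15 + (217 + 149))*(-143) = (-15 + 366)*(-143) = 351*(-143) = -50193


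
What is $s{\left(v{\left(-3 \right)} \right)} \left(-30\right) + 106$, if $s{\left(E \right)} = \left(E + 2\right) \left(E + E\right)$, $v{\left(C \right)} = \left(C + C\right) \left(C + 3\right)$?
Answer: $106$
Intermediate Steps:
$v{\left(C \right)} = 2 C \left(3 + C\right)$
$s{\left(E \right)} = 2 E \left(2 + E\right)$ ($s{\left(E \right)} = \left(2 + E\right) 2 E = 2 E \left(2 + E\right)$)
$s{\left(v{\left(-3 \right)} \right)} \left(-30\right) + 106 = 2 \cdot 2 \left(-3\right) \left(3 - 3\right) \left(2 + 2 \left(-3\right) \left(3 - 3\right)\right) \left(-30\right) + 106 = 2 \cdot 2 \left(-3\right) 0 \left(2 + 2 \left(-3\right) 0\right) \left(-30\right) + 106 = 2 \cdot 0 \left(2 + 0\right) \left(-30\right) + 106 = 2 \cdot 0 \cdot 2 \left(-30\right) + 106 = 0 \left(-30\right) + 106 = 0 + 106 = 106$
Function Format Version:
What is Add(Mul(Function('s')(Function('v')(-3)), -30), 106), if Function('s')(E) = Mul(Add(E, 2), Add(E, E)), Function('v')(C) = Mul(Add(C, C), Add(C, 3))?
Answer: 106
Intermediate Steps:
Function('v')(C) = Mul(2, C, Add(3, C)) (Function('v')(C) = Mul(Mul(2, C), Add(3, C)) = Mul(2, C, Add(3, C)))
Function('s')(E) = Mul(2, E, Add(2, E)) (Function('s')(E) = Mul(Add(2, E), Mul(2, E)) = Mul(2, E, Add(2, E)))
Add(Mul(Function('s')(Function('v')(-3)), -30), 106) = Add(Mul(Mul(2, Mul(2, -3, Add(3, -3)), Add(2, Mul(2, -3, Add(3, -3)))), -30), 106) = Add(Mul(Mul(2, Mul(2, -3, 0), Add(2, Mul(2, -3, 0))), -30), 106) = Add(Mul(Mul(2, 0, Add(2, 0)), -30), 106) = Add(Mul(Mul(2, 0, 2), -30), 106) = Add(Mul(0, -30), 106) = Add(0, 106) = 106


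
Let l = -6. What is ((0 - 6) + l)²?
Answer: 144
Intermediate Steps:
((0 - 6) + l)² = ((0 - 6) - 6)² = (-6 - 6)² = (-12)² = 144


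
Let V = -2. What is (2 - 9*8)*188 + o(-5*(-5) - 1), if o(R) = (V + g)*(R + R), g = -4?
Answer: -13448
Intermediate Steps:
o(R) = -12*R (o(R) = (-2 - 4)*(R + R) = -12*R)
(2 - 9*8)*188 + o(-5*(-5) - 1) = (2 - 9*8)*188 - 12*(-5*(-5) - 1) = (2 - 72)*188 - 12*(25 - 1) = -70*188 - 12*24 = -13160 - 288 = -13448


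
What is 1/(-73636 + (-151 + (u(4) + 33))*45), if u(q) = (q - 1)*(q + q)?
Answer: -1/77866 ≈ -1.2843e-5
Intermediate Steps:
u(q) = 2*q*(-1 + q) (u(q) = (-1 + q)*(2*q) = 2*q*(-1 + q))
1/(-73636 + (-151 + (u(4) + 33))*45) = 1/(-73636 + (-151 + (2*4*(-1 + 4) + 33))*45) = 1/(-73636 + (-151 + (2*4*3 + 33))*45) = 1/(-73636 + (-151 + (24 + 33))*45) = 1/(-73636 + (-151 + 57)*45) = 1/(-73636 - 94*45) = 1/(-73636 - 4230) = 1/(-77866) = -1/77866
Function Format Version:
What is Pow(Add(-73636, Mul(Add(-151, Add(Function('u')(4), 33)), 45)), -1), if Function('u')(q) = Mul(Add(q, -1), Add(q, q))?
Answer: Rational(-1, 77866) ≈ -1.2843e-5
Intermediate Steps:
Function('u')(q) = Mul(2, q, Add(-1, q)) (Function('u')(q) = Mul(Add(-1, q), Mul(2, q)) = Mul(2, q, Add(-1, q)))
Pow(Add(-73636, Mul(Add(-151, Add(Function('u')(4), 33)), 45)), -1) = Pow(Add(-73636, Mul(Add(-151, Add(Mul(2, 4, Add(-1, 4)), 33)), 45)), -1) = Pow(Add(-73636, Mul(Add(-151, Add(Mul(2, 4, 3), 33)), 45)), -1) = Pow(Add(-73636, Mul(Add(-151, Add(24, 33)), 45)), -1) = Pow(Add(-73636, Mul(Add(-151, 57), 45)), -1) = Pow(Add(-73636, Mul(-94, 45)), -1) = Pow(Add(-73636, -4230), -1) = Pow(-77866, -1) = Rational(-1, 77866)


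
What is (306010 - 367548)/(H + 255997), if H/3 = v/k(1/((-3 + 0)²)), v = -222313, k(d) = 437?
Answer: -13446053/55601875 ≈ -0.24183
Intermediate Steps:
H = -666939/437 (H = 3*(-222313/437) = -666939/437 ≈ -1526.2)
(306010 - 367548)/(H + 255997) = (306010 - 367548)/(-666939/437 + 255997) = -61538/111203750/437 = -61538*437/111203750 = -13446053/55601875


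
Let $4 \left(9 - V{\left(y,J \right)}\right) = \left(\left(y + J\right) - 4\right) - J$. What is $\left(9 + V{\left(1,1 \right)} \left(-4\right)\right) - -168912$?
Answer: $168882$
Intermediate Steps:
$V{\left(y,J \right)} = 10 - \frac{y}{4}$ ($V{\left(y,J \right)} = 9 - \frac{\left(\left(y + J\right) - 4\right) - J}{4} = 9 - \frac{\left(\left(J + y\right) - 4\right) - J}{4} = 9 - \frac{\left(-4 + J + y\right) - J}{4} = 9 - \frac{-4 + y}{4} = 9 - \left(-1 + \frac{y}{4}\right) = 10 - \frac{y}{4}$)
$\left(9 + V{\left(1,1 \right)} \left(-4\right)\right) - -168912 = \left(9 + \left(10 - \frac{1}{4}\right) \left(-4\right)\right) - -168912 = \left(9 + \left(10 - \frac{1}{4}\right) \left(-4\right)\right) + 168912 = \left(9 + \frac{39}{4} \left(-4\right)\right) + 168912 = \left(9 - 39\right) + 168912 = -30 + 168912 = 168882$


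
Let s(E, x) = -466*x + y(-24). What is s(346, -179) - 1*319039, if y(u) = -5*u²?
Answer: -238505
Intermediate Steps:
s(E, x) = -2880 - 466*x (s(E, x) = -466*x - 5*(-24)² = -466*x - 5*576 = -466*x - 2880 = -2880 - 466*x)
s(346, -179) - 1*319039 = (-2880 - 466*(-179)) - 1*319039 = (-2880 + 83414) - 319039 = 80534 - 319039 = -238505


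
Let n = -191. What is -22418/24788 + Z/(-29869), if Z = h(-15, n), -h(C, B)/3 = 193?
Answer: -327625495/370196386 ≈ -0.88500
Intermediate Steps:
h(C, B) = -579 (h(C, B) = -3*193 = -579)
Z = -579
-22418/24788 + Z/(-29869) = -22418/24788 - 579/(-29869) = -22418*1/24788 - 579*(-1/29869) = -11209/12394 + 579/29869 = -327625495/370196386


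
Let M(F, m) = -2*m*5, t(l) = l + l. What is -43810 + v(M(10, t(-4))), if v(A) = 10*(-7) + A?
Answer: -43800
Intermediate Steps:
t(l) = 2*l
M(F, m) = -10*m
v(A) = -70 + A
-43810 + v(M(10, t(-4))) = -43810 + (-70 - 20*(-4)) = -43810 + (-70 - 10*(-8)) = -43810 + (-70 + 80) = -43810 + 10 = -43800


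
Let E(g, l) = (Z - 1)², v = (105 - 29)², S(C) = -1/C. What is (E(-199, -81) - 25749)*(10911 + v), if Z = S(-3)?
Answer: -3866995319/9 ≈ -4.2967e+8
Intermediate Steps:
Z = ⅓ (Z = -1/(-3) = -1*(-⅓) = ⅓ ≈ 0.33333)
v = 5776 (v = 76² = 5776)
E(g, l) = 4/9 (E(g, l) = (⅓ - 1)² = (-⅔)² = 4/9)
(E(-199, -81) - 25749)*(10911 + v) = (4/9 - 25749)*(10911 + 5776) = -231737/9*16687 = -3866995319/9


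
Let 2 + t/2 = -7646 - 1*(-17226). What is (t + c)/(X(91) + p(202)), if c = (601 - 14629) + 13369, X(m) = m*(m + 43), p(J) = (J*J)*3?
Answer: 18497/134606 ≈ 0.13742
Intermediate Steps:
p(J) = 3*J² (p(J) = J²*3 = 3*J²)
t = 19156 (t = -4 + 2*(-7646 - 1*(-17226)) = -4 + 2*(-7646 + 17226) = -4 + 2*9580 = -4 + 19160 = 19156)
X(m) = m*(43 + m)
c = -659 (c = -14028 + 13369 = -659)
(t + c)/(X(91) + p(202)) = (19156 - 659)/(91*(43 + 91) + 3*202²) = 18497/(91*134 + 3*40804) = 18497/(12194 + 122412) = 18497/134606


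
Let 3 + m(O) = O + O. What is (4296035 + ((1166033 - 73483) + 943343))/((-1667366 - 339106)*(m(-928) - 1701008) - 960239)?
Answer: 6331928/3416753994985 ≈ 1.8532e-6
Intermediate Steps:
m(O) = -3 + 2*O (m(O) = -3 + (O + O) = -3 + 2*O)
(4296035 + ((1166033 - 73483) + 943343))/((-1667366 - 339106)*(m(-928) - 1701008) - 960239) = (4296035 + ((1166033 - 73483) + 943343))/((-1667366 - 339106)*((-3 + 2*(-928)) - 1701008) - 960239) = (4296035 + (1092550 + 943343))/(-2006472*((-3 - 1856) - 1701008) - 960239) = (4296035 + 2035893)/(-2006472*(-1859 - 1701008) - 960239) = 6331928/(-2006472*(-1702867) - 960239) = 6331928/(3416754955224 - 960239) = 6331928/3416753994985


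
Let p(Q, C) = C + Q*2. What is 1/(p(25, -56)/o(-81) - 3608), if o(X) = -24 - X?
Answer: -19/68554 ≈ -0.00027715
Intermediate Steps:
p(Q, C) = C + 2*Q
1/(p(25, -56)/o(-81) - 3608) = 1/((-56 + 2*25)/(-24 - 1*(-81)) - 3608) = 1/((-56 + 50)/(-24 + 81) - 3608) = 1/(-6/57 - 3608) = 1/(-6*1/57 - 3608) = 1/(-2/19 - 3608) = 1/(-68554/19) = -19/68554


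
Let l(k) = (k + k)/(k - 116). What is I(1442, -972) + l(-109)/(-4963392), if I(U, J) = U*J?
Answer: -782641051718509/558381600 ≈ -1.4016e+6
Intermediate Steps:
l(k) = 2*k/(-116 + k) (l(k) = (2*k)/(-116 + k) = 2*k/(-116 + k))
I(U, J) = J*U
I(1442, -972) + l(-109)/(-4963392) = -972*1442 + (2*(-109)/(-116 - 109))/(-4963392) = -1401624 + (2*(-109)/(-225))*(-1/4963392) = -1401624 + (2*(-109)*(-1/225))*(-1/4963392) = -1401624 + (218/225)*(-1/4963392) = -1401624 - 109/558381600 = -782641051718509/558381600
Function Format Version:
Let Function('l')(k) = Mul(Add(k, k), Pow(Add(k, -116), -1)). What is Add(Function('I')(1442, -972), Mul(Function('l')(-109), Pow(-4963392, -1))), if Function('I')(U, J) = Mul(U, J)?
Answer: Rational(-782641051718509, 558381600) ≈ -1.4016e+6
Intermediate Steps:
Function('l')(k) = Mul(2, k, Pow(Add(-116, k), -1)) (Function('l')(k) = Mul(Mul(2, k), Pow(Add(-116, k), -1)) = Mul(2, k, Pow(Add(-116, k), -1)))
Function('I')(U, J) = Mul(J, U)
Add(Function('I')(1442, -972), Mul(Function('l')(-109), Pow(-4963392, -1))) = Add(Mul(-972, 1442), Mul(Mul(2, -109, Pow(Add(-116, -109), -1)), Pow(-4963392, -1))) = Add(-1401624, Mul(Mul(2, -109, Pow(-225, -1)), Rational(-1, 4963392))) = Add(-1401624, Mul(Mul(2, -109, Rational(-1, 225)), Rational(-1, 4963392))) = Add(-1401624, Mul(Rational(218, 225), Rational(-1, 4963392))) = Add(-1401624, Rational(-109, 558381600)) = Rational(-782641051718509, 558381600)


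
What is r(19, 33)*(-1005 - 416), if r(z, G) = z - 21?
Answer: 2842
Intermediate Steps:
r(z, G) = -21 + z
r(19, 33)*(-1005 - 416) = (-21 + 19)*(-1005 - 416) = -2*(-1421) = 2842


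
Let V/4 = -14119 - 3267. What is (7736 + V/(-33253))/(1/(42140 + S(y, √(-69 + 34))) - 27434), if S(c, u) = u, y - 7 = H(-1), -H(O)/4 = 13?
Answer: 257314752*(-√35 + 42140*I)/(33253*(-1156068759*I + 27434*√35)) ≈ -0.28206 + 2.8422e-14*I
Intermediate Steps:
H(O) = -52 (H(O) = -4*13 = -52)
V = -69544 (V = 4*(-14119 - 3267) = 4*(-17386) = -69544)
y = -45 (y = 7 - 52 = -45)
(7736 + V/(-33253))/(1/(42140 + S(y, √(-69 + 34))) - 27434) = (7736 - 69544/(-33253))/(1/(42140 + √(-69 + 34)) - 27434) = (7736 - 69544*(-1/33253))/(1/(42140 + √(-35)) - 27434) = (7736 + 69544/33253)/(1/(42140 + I*√35) - 27434) = 257314752/(33253*(-27434 + 1/(42140 + I*√35)))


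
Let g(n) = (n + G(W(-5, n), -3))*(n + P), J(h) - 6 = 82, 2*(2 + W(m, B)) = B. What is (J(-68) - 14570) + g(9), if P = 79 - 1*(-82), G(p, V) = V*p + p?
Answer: -13802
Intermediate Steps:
W(m, B) = -2 + B/2
J(h) = 88 (J(h) = 6 + 82 = 88)
G(p, V) = p + V*p
P = 161 (P = 79 + 82 = 161)
g(n) = 644 + 4*n (g(n) = (n + (-2 + n/2)*(1 - 3))*(n + 161) = (n + (-2 + n/2)*(-2))*(161 + n) = (n + (4 - n))*(161 + n) = 4*(161 + n) = 644 + 4*n)
(J(-68) - 14570) + g(9) = (88 - 14570) + (644 + 4*9) = -14482 + (644 + 36) = -14482 + 680 = -13802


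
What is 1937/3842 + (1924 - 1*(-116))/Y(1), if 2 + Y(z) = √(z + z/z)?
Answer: -7835743/3842 - 1020*√2 ≈ -3482.0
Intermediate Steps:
Y(z) = -2 + √(1 + z) (Y(z) = -2 + √(z + z/z) = -2 + √(z + 1) = -2 + √(1 + z))
1937/3842 + (1924 - 1*(-116))/Y(1) = 1937/3842 + (1924 - 1*(-116))/(-2 + √(1 + 1)) = 1937*(1/3842) + (1924 + 116)/(-2 + √2) = 1937/3842 + 2040/(-2 + √2)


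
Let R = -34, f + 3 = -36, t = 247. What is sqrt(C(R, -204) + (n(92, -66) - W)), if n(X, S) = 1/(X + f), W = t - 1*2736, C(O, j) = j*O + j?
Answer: sqrt(25901842)/53 ≈ 96.026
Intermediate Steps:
f = -39 (f = -3 - 36 = -39)
C(O, j) = j + O*j (C(O, j) = O*j + j = j + O*j)
W = -2489 (W = 247 - 1*2736 = 247 - 2736 = -2489)
n(X, S) = 1/(-39 + X) (n(X, S) = 1/(X - 39) = 1/(-39 + X))
sqrt(C(R, -204) + (n(92, -66) - W)) = sqrt(-204*(1 - 34) + (1/(-39 + 92) - 1*(-2489))) = sqrt(-204*(-33) + (1/53 + 2489)) = sqrt(6732 + (1/53 + 2489)) = sqrt(6732 + 131918/53) = sqrt(488714/53) = sqrt(25901842)/53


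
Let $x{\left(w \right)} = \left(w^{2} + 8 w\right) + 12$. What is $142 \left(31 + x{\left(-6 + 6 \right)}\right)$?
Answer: $6106$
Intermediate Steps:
$x{\left(w \right)} = 12 + w^{2} + 8 w$
$142 \left(31 + x{\left(-6 + 6 \right)}\right) = 142 \left(31 + \left(12 + \left(-6 + 6\right)^{2} + 8 \left(-6 + 6\right)\right)\right) = 142 \left(31 + \left(12 + 0^{2} + 8 \cdot 0\right)\right) = 142 \left(31 + \left(12 + 0 + 0\right)\right) = 142 \left(31 + 12\right) = 142 \cdot 43 = 6106$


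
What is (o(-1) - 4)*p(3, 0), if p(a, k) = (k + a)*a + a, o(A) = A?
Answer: -60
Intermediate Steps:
p(a, k) = a + a*(a + k) (p(a, k) = (a + k)*a + a = a*(a + k) + a = a + a*(a + k))
(o(-1) - 4)*p(3, 0) = (-1 - 4)*(3*(1 + 3 + 0)) = -15*4 = -5*12 = -60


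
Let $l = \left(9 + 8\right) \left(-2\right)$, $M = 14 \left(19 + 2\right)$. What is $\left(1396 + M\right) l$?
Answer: $-57460$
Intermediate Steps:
$M = 294$ ($M = 14 \cdot 21 = 294$)
$l = -34$ ($l = 17 \left(-2\right) = -34$)
$\left(1396 + M\right) l = \left(1396 + 294\right) \left(-34\right) = 1690 \left(-34\right) = -57460$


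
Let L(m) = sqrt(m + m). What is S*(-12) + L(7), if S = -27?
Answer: 324 + sqrt(14) ≈ 327.74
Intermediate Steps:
L(m) = sqrt(2)*sqrt(m) (L(m) = sqrt(2*m) = sqrt(2)*sqrt(m))
S*(-12) + L(7) = -27*(-12) + sqrt(2)*sqrt(7) = 324 + sqrt(14)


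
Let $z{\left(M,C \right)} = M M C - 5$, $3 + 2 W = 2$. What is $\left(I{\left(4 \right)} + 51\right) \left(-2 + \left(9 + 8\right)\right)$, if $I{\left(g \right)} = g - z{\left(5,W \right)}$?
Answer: $\frac{2175}{2} \approx 1087.5$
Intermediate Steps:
$W = - \frac{1}{2}$ ($W = - \frac{3}{2} + \frac{1}{2} \cdot 2 = - \frac{3}{2} + 1 = - \frac{1}{2} \approx -0.5$)
$z{\left(M,C \right)} = -5 + C M^{2}$ ($z{\left(M,C \right)} = M^{2} C - 5 = C M^{2} - 5 = -5 + C M^{2}$)
$I{\left(g \right)} = \frac{35}{2} + g$ ($I{\left(g \right)} = g - \left(-5 - \frac{5^{2}}{2}\right) = g - \left(-5 - \frac{25}{2}\right) = g - - \frac{35}{2} = g + \frac{35}{2} = \frac{35}{2} + g$)
$\left(I{\left(4 \right)} + 51\right) \left(-2 + \left(9 + 8\right)\right) = \left(\left(\frac{35}{2} + 4\right) + 51\right) \left(-2 + \left(9 + 8\right)\right) = \left(\frac{43}{2} + 51\right) \left(-2 + 17\right) = \frac{145}{2} \cdot 15 = \frac{2175}{2}$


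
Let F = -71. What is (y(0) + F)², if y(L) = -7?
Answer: 6084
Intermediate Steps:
(y(0) + F)² = (-7 - 71)² = (-78)² = 6084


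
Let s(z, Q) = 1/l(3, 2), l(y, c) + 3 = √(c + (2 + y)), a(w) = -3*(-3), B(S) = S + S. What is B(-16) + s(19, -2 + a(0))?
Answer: -67/2 - √7/2 ≈ -34.823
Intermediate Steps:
B(S) = 2*S
a(w) = 9
l(y, c) = -3 + √(2 + c + y) (l(y, c) = -3 + √(c + (2 + y)) = -3 + √(2 + c + y))
s(z, Q) = 1/(-3 + √7) (s(z, Q) = 1/(-3 + √(2 + 2 + 3)) = 1/(-3 + √7))
B(-16) + s(19, -2 + a(0)) = 2*(-16) + (-3/2 - √7/2) = -32 + (-3/2 - √7/2) = -67/2 - √7/2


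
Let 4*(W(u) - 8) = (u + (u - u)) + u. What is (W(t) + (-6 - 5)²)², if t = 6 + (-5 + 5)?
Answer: 17424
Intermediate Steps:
t = 6 (t = 6 + 0 = 6)
W(u) = 8 + u/2 (W(u) = 8 + ((u + (u - u)) + u)/4 = 8 + ((u + 0) + u)/4 = 8 + (u + u)/4 = 8 + (2*u)/4 = 8 + u/2)
(W(t) + (-6 - 5)²)² = ((8 + (½)*6) + (-6 - 5)²)² = ((8 + 3) + (-11)²)² = (11 + 121)² = 132² = 17424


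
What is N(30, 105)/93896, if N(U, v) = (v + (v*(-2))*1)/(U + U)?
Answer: -7/375584 ≈ -1.8638e-5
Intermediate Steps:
N(U, v) = -v/(2*U) (N(U, v) = (v - 2*v*1)/((2*U)) = (v - 2*v)*(1/(2*U)) = (-v)*(1/(2*U)) = -v/(2*U))
N(30, 105)/93896 = -½*105/30/93896 = -½*105*1/30*(1/93896) = -7/4*1/93896 = -7/375584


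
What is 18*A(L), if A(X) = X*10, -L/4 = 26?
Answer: -18720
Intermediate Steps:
L = -104 (L = -4*26 = -104)
A(X) = 10*X
18*A(L) = 18*(10*(-104)) = 18*(-1040) = -18720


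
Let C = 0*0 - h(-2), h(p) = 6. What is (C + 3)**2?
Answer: 9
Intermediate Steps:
C = -6 (C = 0*0 - 1*6 = 0 - 6 = -6)
(C + 3)**2 = (-6 + 3)**2 = (-3)**2 = 9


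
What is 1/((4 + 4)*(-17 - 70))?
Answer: -1/696 ≈ -0.0014368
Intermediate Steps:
1/((4 + 4)*(-17 - 70)) = 1/(8*(-87)) = 1/(-696) = -1/696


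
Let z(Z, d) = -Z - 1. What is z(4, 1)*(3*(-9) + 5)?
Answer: 110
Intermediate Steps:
z(Z, d) = -1 - Z
z(4, 1)*(3*(-9) + 5) = (-1 - 1*4)*(3*(-9) + 5) = (-1 - 4)*(-27 + 5) = -5*(-22) = 110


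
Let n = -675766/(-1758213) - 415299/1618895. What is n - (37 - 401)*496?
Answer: 513893987100039323/2846362234635 ≈ 1.8054e+5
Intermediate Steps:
n = 363810097883/2846362234635 (n = -675766*(-1/1758213) - 415299*1/1618895 = 675766/1758213 - 415299/1618895 = 363810097883/2846362234635 ≈ 0.12782)
n - (37 - 401)*496 = 363810097883/2846362234635 - (37 - 401)*496 = 363810097883/2846362234635 - (-364)*496 = 363810097883/2846362234635 - 1*(-180544) = 363810097883/2846362234635 + 180544 = 513893987100039323/2846362234635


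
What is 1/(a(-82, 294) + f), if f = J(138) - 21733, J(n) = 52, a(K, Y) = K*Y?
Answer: -1/45789 ≈ -2.1839e-5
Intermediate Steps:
f = -21681 (f = 52 - 21733 = -21681)
1/(a(-82, 294) + f) = 1/(-82*294 - 21681) = 1/(-24108 - 21681) = 1/(-45789) = -1/45789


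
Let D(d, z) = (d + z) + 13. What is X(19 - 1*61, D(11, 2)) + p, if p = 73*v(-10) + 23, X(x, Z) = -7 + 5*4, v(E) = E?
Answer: -694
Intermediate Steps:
D(d, z) = 13 + d + z
X(x, Z) = 13 (X(x, Z) = -7 + 20 = 13)
p = -707 (p = 73*(-10) + 23 = -730 + 23 = -707)
X(19 - 1*61, D(11, 2)) + p = 13 - 707 = -694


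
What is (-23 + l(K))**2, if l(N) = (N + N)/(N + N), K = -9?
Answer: 484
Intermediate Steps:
l(N) = 1 (l(N) = (2*N)/((2*N)) = (2*N)*(1/(2*N)) = 1)
(-23 + l(K))**2 = (-23 + 1)**2 = (-22)**2 = 484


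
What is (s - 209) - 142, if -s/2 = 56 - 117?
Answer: -229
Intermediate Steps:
s = 122 (s = -2*(56 - 117) = -2*(-61) = 122)
(s - 209) - 142 = (122 - 209) - 142 = -87 - 142 = -229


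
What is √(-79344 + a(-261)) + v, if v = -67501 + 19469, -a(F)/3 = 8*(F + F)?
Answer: -48032 + 48*I*√29 ≈ -48032.0 + 258.49*I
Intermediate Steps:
a(F) = -48*F (a(F) = -24*(F + F) = -24*2*F = -48*F)
v = -48032
√(-79344 + a(-261)) + v = √(-79344 - 48*(-261)) - 48032 = √(-79344 + 12528) - 48032 = √(-66816) - 48032 = 48*I*√29 - 48032 = -48032 + 48*I*√29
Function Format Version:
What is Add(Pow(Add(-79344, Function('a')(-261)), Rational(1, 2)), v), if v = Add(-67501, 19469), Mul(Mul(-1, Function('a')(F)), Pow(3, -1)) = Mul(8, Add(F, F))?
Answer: Add(-48032, Mul(48, I, Pow(29, Rational(1, 2)))) ≈ Add(-48032., Mul(258.49, I))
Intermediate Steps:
Function('a')(F) = Mul(-48, F) (Function('a')(F) = Mul(-3, Mul(8, Add(F, F))) = Mul(-3, Mul(8, Mul(2, F))) = Mul(-3, Mul(16, F)) = Mul(-48, F))
v = -48032
Add(Pow(Add(-79344, Function('a')(-261)), Rational(1, 2)), v) = Add(Pow(Add(-79344, Mul(-48, -261)), Rational(1, 2)), -48032) = Add(Pow(Add(-79344, 12528), Rational(1, 2)), -48032) = Add(Pow(-66816, Rational(1, 2)), -48032) = Add(Mul(48, I, Pow(29, Rational(1, 2))), -48032) = Add(-48032, Mul(48, I, Pow(29, Rational(1, 2))))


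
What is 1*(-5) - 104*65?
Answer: -6765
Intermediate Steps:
1*(-5) - 104*65 = -5 - 6760 = -6765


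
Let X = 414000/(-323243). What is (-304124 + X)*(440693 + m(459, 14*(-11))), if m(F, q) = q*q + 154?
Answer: -45669501298506316/323243 ≈ -1.4129e+11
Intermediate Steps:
X = -414000/323243 (X = 414000*(-1/323243) = -414000/323243 ≈ -1.2808)
m(F, q) = 154 + q² (m(F, q) = q² + 154 = 154 + q²)
(-304124 + X)*(440693 + m(459, 14*(-11))) = (-304124 - 414000/323243)*(440693 + (154 + (14*(-11))²)) = -98306368132*(440693 + (154 + (-154)²))/323243 = -98306368132*(440693 + (154 + 23716))/323243 = -98306368132*(440693 + 23870)/323243 = -98306368132/323243*464563 = -45669501298506316/323243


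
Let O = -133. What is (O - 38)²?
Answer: 29241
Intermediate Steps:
(O - 38)² = (-133 - 38)² = (-171)² = 29241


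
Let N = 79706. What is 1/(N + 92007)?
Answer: 1/171713 ≈ 5.8237e-6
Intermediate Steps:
1/(N + 92007) = 1/(79706 + 92007) = 1/171713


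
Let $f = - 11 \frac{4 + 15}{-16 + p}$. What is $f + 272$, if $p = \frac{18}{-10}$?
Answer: $\frac{25253}{89} \approx 283.74$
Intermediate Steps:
$p = - \frac{9}{5}$ ($p = 18 \left(- \frac{1}{10}\right) = - \frac{9}{5} \approx -1.8$)
$f = \frac{1045}{89}$ ($f = - 11 \frac{4 + 15}{-16 - \frac{9}{5}} = - 11 \frac{19}{- \frac{89}{5}} = - 11 \cdot 19 \left(- \frac{5}{89}\right) = \left(-11\right) \left(- \frac{95}{89}\right) = \frac{1045}{89} \approx 11.742$)
$f + 272 = \frac{1045}{89} + 272 = \frac{25253}{89}$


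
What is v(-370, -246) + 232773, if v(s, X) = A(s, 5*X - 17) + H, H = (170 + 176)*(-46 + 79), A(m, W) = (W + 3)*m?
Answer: 704471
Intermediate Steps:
A(m, W) = m*(3 + W) (A(m, W) = (3 + W)*m = m*(3 + W))
H = 11418 (H = 346*33 = 11418)
v(s, X) = 11418 + s*(-14 + 5*X) (v(s, X) = s*(3 + (5*X - 17)) + 11418 = s*(3 + (-17 + 5*X)) + 11418 = s*(-14 + 5*X) + 11418 = 11418 + s*(-14 + 5*X))
v(-370, -246) + 232773 = (11418 - 370*(-14 + 5*(-246))) + 232773 = (11418 - 370*(-14 - 1230)) + 232773 = (11418 - 370*(-1244)) + 232773 = (11418 + 460280) + 232773 = 471698 + 232773 = 704471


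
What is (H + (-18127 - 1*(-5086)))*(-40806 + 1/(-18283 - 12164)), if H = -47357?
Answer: 75039700252634/30447 ≈ 2.4646e+9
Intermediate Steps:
(H + (-18127 - 1*(-5086)))*(-40806 + 1/(-18283 - 12164)) = (-47357 + (-18127 - 1*(-5086)))*(-40806 + 1/(-18283 - 12164)) = (-47357 + (-18127 + 5086))*(-40806 + 1/(-30447)) = (-47357 - 13041)*(-40806 - 1/30447) = -60398*(-1242420283/30447) = 75039700252634/30447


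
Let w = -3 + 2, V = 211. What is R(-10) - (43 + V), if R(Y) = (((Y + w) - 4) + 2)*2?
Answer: -280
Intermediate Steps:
w = -1
R(Y) = -6 + 2*Y (R(Y) = (((Y - 1) - 4) + 2)*2 = (((-1 + Y) - 4) + 2)*2 = ((-5 + Y) + 2)*2 = (-3 + Y)*2 = -6 + 2*Y)
R(-10) - (43 + V) = (-6 + 2*(-10)) - (43 + 211) = (-6 - 20) - 1*254 = -26 - 254 = -280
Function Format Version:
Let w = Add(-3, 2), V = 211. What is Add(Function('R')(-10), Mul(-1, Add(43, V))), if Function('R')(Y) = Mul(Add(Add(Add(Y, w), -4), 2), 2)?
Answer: -280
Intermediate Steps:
w = -1
Function('R')(Y) = Add(-6, Mul(2, Y)) (Function('R')(Y) = Mul(Add(Add(Add(Y, -1), -4), 2), 2) = Mul(Add(Add(Add(-1, Y), -4), 2), 2) = Mul(Add(Add(-5, Y), 2), 2) = Mul(Add(-3, Y), 2) = Add(-6, Mul(2, Y)))
Add(Function('R')(-10), Mul(-1, Add(43, V))) = Add(Add(-6, Mul(2, -10)), Mul(-1, Add(43, 211))) = Add(Add(-6, -20), Mul(-1, 254)) = Add(-26, -254) = -280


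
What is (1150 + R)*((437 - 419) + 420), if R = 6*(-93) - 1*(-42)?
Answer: 277692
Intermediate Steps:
R = -516 (R = -558 + 42 = -516)
(1150 + R)*((437 - 419) + 420) = (1150 - 516)*((437 - 419) + 420) = 634*(18 + 420) = 634*438 = 277692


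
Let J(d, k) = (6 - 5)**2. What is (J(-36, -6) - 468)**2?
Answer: 218089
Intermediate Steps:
J(d, k) = 1 (J(d, k) = 1**2 = 1)
(J(-36, -6) - 468)**2 = (1 - 468)**2 = (-467)**2 = 218089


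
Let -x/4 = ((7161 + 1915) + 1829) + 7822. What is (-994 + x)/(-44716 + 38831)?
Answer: 75902/5885 ≈ 12.898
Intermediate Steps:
x = -74908 (x = -4*(((7161 + 1915) + 1829) + 7822) = -4*((9076 + 1829) + 7822) = -4*(10905 + 7822) = -4*18727 = -74908)
(-994 + x)/(-44716 + 38831) = (-994 - 74908)/(-44716 + 38831) = -75902/(-5885) = -75902*(-1/5885) = 75902/5885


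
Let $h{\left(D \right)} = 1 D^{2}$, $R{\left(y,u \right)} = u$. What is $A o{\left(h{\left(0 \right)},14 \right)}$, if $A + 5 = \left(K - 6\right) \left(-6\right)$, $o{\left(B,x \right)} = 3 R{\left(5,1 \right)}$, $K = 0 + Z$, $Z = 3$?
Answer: $39$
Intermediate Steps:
$K = 3$ ($K = 0 + 3 = 3$)
$h{\left(D \right)} = D^{2}$
$o{\left(B,x \right)} = 3$ ($o{\left(B,x \right)} = 3 \cdot 1 = 3$)
$A = 13$ ($A = -5 + \left(3 - 6\right) \left(-6\right) = -5 - -18 = -5 + 18 = 13$)
$A o{\left(h{\left(0 \right)},14 \right)} = 13 \cdot 3 = 39$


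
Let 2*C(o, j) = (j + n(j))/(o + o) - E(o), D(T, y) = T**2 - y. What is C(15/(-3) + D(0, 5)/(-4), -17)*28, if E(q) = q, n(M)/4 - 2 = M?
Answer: 5887/30 ≈ 196.23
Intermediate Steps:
n(M) = 8 + 4*M
C(o, j) = -o/2 + (8 + 5*j)/(4*o) (C(o, j) = ((j + (8 + 4*j))/(o + o) - o)/2 = ((8 + 5*j)/((2*o)) - o)/2 = ((8 + 5*j)*(1/(2*o)) - o)/2 = ((8 + 5*j)/(2*o) - o)/2 = (-o + (8 + 5*j)/(2*o))/2 = -o/2 + (8 + 5*j)/(4*o))
C(15/(-3) + D(0, 5)/(-4), -17)*28 = ((8 - 2*(15/(-3) + (0**2 - 1*5)/(-4))**2 + 5*(-17))/(4*(15/(-3) + (0**2 - 1*5)/(-4))))*28 = ((8 - 2*(15*(-1/3) + (0 - 5)*(-1/4))**2 - 85)/(4*(15*(-1/3) + (0 - 5)*(-1/4))))*28 = ((8 - 2*(-5 - 5*(-1/4))**2 - 85)/(4*(-5 - 5*(-1/4))))*28 = ((8 - 2*(-5 + 5/4)**2 - 85)/(4*(-5 + 5/4)))*28 = ((8 - 2*(-15/4)**2 - 85)/(4*(-15/4)))*28 = ((1/4)*(-4/15)*(8 - 2*225/16 - 85))*28 = ((1/4)*(-4/15)*(8 - 225/8 - 85))*28 = ((1/4)*(-4/15)*(-841/8))*28 = (841/120)*28 = 5887/30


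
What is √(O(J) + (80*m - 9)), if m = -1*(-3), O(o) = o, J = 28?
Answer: √259 ≈ 16.093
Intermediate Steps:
m = 3
√(O(J) + (80*m - 9)) = √(28 + (80*3 - 9)) = √(28 + (240 - 9)) = √(28 + 231) = √259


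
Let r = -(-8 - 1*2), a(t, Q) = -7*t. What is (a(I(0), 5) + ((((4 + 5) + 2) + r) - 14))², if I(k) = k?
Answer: 49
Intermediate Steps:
r = 10 (r = -(-8 - 2) = -1*(-10) = 10)
(a(I(0), 5) + ((((4 + 5) + 2) + r) - 14))² = (-7*0 + ((((4 + 5) + 2) + 10) - 14))² = (0 + (((9 + 2) + 10) - 14))² = (0 + ((11 + 10) - 14))² = (0 + (21 - 14))² = (0 + 7)² = 7² = 49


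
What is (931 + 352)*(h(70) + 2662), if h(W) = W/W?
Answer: 3416629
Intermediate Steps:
h(W) = 1
(931 + 352)*(h(70) + 2662) = (931 + 352)*(1 + 2662) = 1283*2663 = 3416629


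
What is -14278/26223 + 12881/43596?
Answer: -94895075/381072636 ≈ -0.24902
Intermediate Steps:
-14278/26223 + 12881/43596 = -94895075/381072636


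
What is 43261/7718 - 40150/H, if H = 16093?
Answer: 35120143/11291434 ≈ 3.1103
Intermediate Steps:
43261/7718 - 40150/H = 43261/7718 - 40150/16093 = 43261*(1/7718) - 40150*1/16093 = 43261/7718 - 3650/1463 = 35120143/11291434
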